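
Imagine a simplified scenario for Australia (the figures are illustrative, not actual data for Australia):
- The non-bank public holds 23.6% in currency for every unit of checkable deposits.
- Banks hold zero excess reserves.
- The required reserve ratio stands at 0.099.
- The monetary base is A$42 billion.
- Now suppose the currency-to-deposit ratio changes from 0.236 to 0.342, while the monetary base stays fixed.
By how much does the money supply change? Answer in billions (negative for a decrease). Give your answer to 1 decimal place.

Initially m₁ = (1 + 0.236) / (0.099 + 0.236) ≈ 3.6896, so M₁ = 3.6896 × 42 = 154.9632 billion.
After the change m₂ = (1 + 0.342) / (0.099 + 0.342) ≈ 3.0431, so M₂ = 3.0431 × 42 = 127.8102 billion.
ΔM = M₂ − M₁ = 127.8102 − 154.9632 = -27.153 billion.

-27.2 billion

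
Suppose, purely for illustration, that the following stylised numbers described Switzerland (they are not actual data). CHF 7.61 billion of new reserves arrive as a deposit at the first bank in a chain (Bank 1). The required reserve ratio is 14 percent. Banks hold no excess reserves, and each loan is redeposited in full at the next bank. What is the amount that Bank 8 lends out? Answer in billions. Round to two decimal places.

Each bank lends a fraction (1 − rr) = 0.8600 of the deposit it receives, so Bank 8 receives 7.61·0.8600^7 and lends 7.61·0.8600^8 ≈ 2.2770 billion.

CHF 2.28 billion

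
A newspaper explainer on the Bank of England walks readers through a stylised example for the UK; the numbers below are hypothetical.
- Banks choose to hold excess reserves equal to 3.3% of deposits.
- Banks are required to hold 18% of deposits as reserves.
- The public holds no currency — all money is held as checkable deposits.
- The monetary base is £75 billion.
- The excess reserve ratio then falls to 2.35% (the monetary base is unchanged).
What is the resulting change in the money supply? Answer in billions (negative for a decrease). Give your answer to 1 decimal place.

£16.4 billion

Initially m₁ = 1 / (0.18 + 0.033) ≈ 4.6948, so M₁ = 4.6948 × 75 = 352.11 billion.
After the change m₂ = 1 / (0.18 + 0.0235) ≈ 4.9140, so M₂ = 4.9140 × 75 = 368.55 billion.
ΔM = M₂ − M₁ = 368.55 − 352.11 = 16.44 billion.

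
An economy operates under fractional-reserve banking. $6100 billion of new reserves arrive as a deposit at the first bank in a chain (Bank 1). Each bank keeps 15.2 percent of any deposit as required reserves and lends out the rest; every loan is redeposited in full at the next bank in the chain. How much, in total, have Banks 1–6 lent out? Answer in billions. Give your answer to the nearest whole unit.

$21377 billion

Bank i lends (1 − rr)^i of the original deposit: Bank 1 lends 6100·0.8480 = 5172.8000, Bank 2 lends 6100·0.8480² = 4386.5344, and so on.
Summing a geometric series: total = 6100·[0.8480·(1 − 0.8480^6) / (1 − 0.8480)] ≈ 21376.7228 billion.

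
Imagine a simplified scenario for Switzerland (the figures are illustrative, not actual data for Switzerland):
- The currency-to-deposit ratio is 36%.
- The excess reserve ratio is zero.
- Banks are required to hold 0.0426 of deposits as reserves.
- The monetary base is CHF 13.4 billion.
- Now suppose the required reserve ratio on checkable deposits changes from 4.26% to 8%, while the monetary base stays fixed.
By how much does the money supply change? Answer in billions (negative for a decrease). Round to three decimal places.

Initially m₁ = (1 + 0.36) / (0.0426 + 0.36) ≈ 3.378043, so M₁ = 3.378043 × 13.4 ≈ 45.2658 billion.
After the change m₂ = (1 + 0.36) / (0.08 + 0.36) ≈ 3.090909, so M₂ = 3.090909 × 13.4 ≈ 41.4182 billion.
ΔM = M₂ − M₁ = 41.4182 − 45.2658 = -3.8476 billion.

-3.848 billion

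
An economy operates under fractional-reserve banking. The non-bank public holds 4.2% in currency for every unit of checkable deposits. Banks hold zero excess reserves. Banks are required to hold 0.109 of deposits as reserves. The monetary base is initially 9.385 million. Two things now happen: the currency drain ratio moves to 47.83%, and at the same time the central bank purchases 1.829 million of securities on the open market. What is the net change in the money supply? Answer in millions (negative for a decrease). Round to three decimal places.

-36.536 million

Before: m₁ = (1 + 0.042) / (0.109 + 0.042) ≈ 6.900662, MB₁ = 9.385, so M₁ = 6.900662 × 9.385 ≈ 64.7627 million.
After: m₂ = (1 + 0.4783) / (0.109 + 0.4783) ≈ 2.517112, MB₂ = 9.385 + 1.829 = 11.214, so M₂ = 2.517112 × 11.214 ≈ 28.2269 million.
ΔM = M₂ − M₁ = 28.2269 − 64.7627 = -36.5358 million.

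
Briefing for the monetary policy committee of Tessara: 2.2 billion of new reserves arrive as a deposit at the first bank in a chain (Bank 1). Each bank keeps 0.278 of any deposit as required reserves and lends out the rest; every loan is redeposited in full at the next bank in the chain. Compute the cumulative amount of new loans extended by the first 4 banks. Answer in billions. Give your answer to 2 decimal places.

4.16 billion

Bank i lends (1 − rr)^i of the original deposit: Bank 1 lends 2.2·0.7220 = 1.5884, Bank 2 lends 2.2·0.7220² ≈ 1.1468, and so on.
Summing a geometric series: total = 2.2·[0.7220·(1 − 0.7220^4) / (1 − 0.7220)] ≈ 4.1611 billion.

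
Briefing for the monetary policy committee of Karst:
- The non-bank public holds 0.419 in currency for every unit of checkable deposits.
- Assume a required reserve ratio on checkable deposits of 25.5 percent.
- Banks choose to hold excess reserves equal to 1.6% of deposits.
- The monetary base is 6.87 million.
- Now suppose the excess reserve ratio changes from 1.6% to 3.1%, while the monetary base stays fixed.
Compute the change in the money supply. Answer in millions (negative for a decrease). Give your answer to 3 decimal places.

-0.301 million

Initially m₁ = (1 + 0.419) / (0.255 + 0.016 + 0.419) ≈ 2.05652, so M₁ = 2.05652 × 6.87 ≈ 14.1283 million.
After the change m₂ = (1 + 0.419) / (0.255 + 0.031 + 0.419) ≈ 2.01277, so M₂ = 2.01277 × 6.87 ≈ 13.8277 million.
ΔM = M₂ − M₁ = 13.8277 − 14.1283 = -0.3006 million.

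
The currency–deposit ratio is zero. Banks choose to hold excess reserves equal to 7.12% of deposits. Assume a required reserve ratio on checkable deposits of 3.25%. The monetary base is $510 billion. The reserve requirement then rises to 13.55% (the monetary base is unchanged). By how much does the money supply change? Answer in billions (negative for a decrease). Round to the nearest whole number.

Initially m₁ = 1 / (0.0325 + 0.0712) ≈ 9.6432, so M₁ = 9.6432 × 510 = 4918.032 billion.
After the change m₂ = 1 / (0.1355 + 0.0712) ≈ 4.8379, so M₂ = 4.8379 × 510 = 2467.329 billion.
ΔM = M₂ − M₁ = 2467.329 − 4918.032 = -2450.703 billion.

-2451 billion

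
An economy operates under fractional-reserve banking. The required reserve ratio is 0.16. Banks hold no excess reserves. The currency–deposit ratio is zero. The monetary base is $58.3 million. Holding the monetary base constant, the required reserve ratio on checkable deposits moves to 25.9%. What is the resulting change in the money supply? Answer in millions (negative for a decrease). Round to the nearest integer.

Initially m₁ = 1 / (0.16) = 6.25, so M₁ = 6.25 × 58.3 = 364.375 million.
After the change m₂ = 1 / (0.259) ≈ 3.8610, so M₂ = 3.8610 × 58.3 = 225.0963 million.
ΔM = M₂ − M₁ = 225.0963 − 364.375 = -139.2787 million.

-139 million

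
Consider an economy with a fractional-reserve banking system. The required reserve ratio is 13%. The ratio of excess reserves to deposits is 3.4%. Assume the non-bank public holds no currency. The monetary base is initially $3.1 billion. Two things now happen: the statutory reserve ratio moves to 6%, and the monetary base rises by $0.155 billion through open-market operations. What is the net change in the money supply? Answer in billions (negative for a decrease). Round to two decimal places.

$15.73 billion

Before: m₁ = 1 / (0.13 + 0.034) ≈ 6.0976, MB₁ = 3.1, so M₁ = 6.0976 × 3.1 ≈ 18.9026 billion.
After: m₂ = 1 / (0.06 + 0.034) ≈ 10.6383, MB₂ = 3.1 + 0.155 = 3.255, so M₂ = 10.6383 × 3.255 ≈ 34.6277 billion.
ΔM = M₂ − M₁ = 34.6277 − 18.9026 = 15.7251 billion.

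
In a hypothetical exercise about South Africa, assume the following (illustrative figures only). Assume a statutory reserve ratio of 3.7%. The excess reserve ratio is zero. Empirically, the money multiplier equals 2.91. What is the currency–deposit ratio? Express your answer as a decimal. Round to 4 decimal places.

0.4672

Using m = 2.91. From m = (1 + c)/(c + rr + e), rearranging gives 1 + c = m·(c + rr + e), so c·(1 − m) = m·(rr + e) − 1.
Hence c = [m·(rr + e) − 1]/(1 − m) = [2.91 × (0.037 + 0) − 1] / (1 − 2.91) ≈ 0.467188.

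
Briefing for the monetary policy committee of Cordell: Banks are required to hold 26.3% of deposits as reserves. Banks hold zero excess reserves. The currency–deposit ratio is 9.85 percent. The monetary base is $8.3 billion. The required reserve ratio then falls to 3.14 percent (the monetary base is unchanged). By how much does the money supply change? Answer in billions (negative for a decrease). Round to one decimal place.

Initially m₁ = (1 + 0.0985) / (0.263 + 0.0985) ≈ 3.0387, so M₁ = 3.0387 × 8.3 ≈ 25.2212 billion.
After the change m₂ = (1 + 0.0985) / (0.0314 + 0.0985) ≈ 8.4565, so M₂ = 8.4565 × 8.3 ≈ 70.189 billion.
ΔM = M₂ − M₁ = 70.189 − 25.2212 = 44.9678 billion.

$45.0 billion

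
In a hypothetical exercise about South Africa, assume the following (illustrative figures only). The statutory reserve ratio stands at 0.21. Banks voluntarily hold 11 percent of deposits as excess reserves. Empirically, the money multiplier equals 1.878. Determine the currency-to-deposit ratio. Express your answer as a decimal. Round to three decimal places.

0.454

Using m = 1.878. From m = (1 + c)/(c + rr + e), rearranging gives 1 + c = m·(c + rr + e), so c·(1 − m) = m·(rr + e) − 1.
Hence c = [m·(rr + e) − 1]/(1 − m) = [1.878 × (0.21 + 0.11) − 1] / (1 − 1.878) ≈ 0.454487.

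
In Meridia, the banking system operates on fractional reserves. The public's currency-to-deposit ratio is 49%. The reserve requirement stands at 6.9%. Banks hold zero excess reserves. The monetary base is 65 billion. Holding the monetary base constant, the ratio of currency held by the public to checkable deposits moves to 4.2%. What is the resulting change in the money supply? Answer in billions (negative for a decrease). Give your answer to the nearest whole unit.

Initially m₁ = (1 + 0.49) / (0.069 + 0.49) ≈ 2.6655, so M₁ = 2.6655 × 65 = 173.2575 billion.
After the change m₂ = (1 + 0.042) / (0.069 + 0.042) ≈ 9.3874, so M₂ = 9.3874 × 65 = 610.181 billion.
ΔM = M₂ − M₁ = 610.181 − 173.2575 = 436.9235 billion.

437 billion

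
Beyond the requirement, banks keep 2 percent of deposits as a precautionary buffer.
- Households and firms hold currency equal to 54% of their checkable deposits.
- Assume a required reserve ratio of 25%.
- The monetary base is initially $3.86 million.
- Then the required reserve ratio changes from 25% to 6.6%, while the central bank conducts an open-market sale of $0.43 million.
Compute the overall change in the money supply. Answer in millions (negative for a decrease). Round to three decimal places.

$1.099 million

Before: m₁ = (1 + 0.54) / (0.25 + 0.02 + 0.54) ≈ 1.90123, MB₁ = 3.86, so M₁ = 1.90123 × 3.86 ≈ 7.3387 million.
After: m₂ = (1 + 0.54) / (0.066 + 0.02 + 0.54) ≈ 2.46006, MB₂ = 3.86 − 0.43 = 3.43, so M₂ = 2.46006 × 3.43 ≈ 8.438 million.
ΔM = M₂ − M₁ = 8.438 − 7.3387 = 1.0993 million.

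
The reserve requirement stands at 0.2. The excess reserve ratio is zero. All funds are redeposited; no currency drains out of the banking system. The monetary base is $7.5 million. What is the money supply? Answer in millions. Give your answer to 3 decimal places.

With no currency drain or excess reserves, the money multiplier is m = 1/rr = 1/0.2 = 5.
Money supply M = m × MB = 5 × 7.5 = 37.5 million.

$37.500 million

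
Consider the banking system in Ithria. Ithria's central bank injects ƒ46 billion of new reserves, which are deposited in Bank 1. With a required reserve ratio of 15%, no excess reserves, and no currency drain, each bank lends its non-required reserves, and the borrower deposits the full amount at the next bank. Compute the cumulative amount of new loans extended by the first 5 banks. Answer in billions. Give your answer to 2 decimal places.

Bank i lends (1 − rr)^i of the original deposit: Bank 1 lends 46·0.8500 = 39.1000, Bank 2 lends 46·0.8500² = 33.2350, and so on.
Summing a geometric series: total = 46·[0.8500·(1 − 0.8500^5) / (1 − 0.8500)] ≈ 145.0075 billion.

ƒ145.01 billion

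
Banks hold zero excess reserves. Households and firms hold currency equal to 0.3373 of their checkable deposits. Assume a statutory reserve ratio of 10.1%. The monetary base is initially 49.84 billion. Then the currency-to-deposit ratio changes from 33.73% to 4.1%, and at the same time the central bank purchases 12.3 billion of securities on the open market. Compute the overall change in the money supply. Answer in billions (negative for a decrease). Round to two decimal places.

303.48 billion

Before: m₁ = (1 + 0.3373) / (0.101 + 0.3373) ≈ 3.05111, MB₁ = 49.84, so M₁ = 3.05111 × 49.84 ≈ 152.0673 billion.
After: m₂ = (1 + 0.041) / (0.101 + 0.041) ≈ 7.33099, MB₂ = 49.84 + 12.3 = 62.14, so M₂ = 7.33099 × 62.14 ≈ 455.5477 billion.
ΔM = M₂ − M₁ = 455.5477 − 152.0673 = 303.4804 billion.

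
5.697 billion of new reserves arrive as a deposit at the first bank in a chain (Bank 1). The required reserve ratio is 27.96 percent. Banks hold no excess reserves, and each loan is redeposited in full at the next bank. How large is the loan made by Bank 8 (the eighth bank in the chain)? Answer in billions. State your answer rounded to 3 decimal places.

Each bank lends a fraction (1 − rr) = 0.7204 of the deposit it receives, so Bank 8 receives 5.697·0.7204^7 and lends 5.697·0.7204^8 ≈ 0.4133 billion.

0.413 billion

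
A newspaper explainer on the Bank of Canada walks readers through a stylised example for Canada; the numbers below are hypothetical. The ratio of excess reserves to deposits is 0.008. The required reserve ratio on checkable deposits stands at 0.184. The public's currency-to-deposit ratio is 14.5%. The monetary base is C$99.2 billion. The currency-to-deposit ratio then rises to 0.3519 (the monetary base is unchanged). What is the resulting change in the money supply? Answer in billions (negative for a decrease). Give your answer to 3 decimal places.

-90.476 billion

Initially m₁ = (1 + 0.145) / (0.184 + 0.008 + 0.145) ≈ 3.397626, so M₁ = 3.397626 × 99.2 ≈ 337.0445 billion.
After the change m₂ = (1 + 0.3519) / (0.184 + 0.008 + 0.3519) ≈ 2.485567, so M₂ = 2.485567 × 99.2 ≈ 246.5682 billion.
ΔM = M₂ − M₁ = 246.5682 − 337.0445 = -90.4763 billion.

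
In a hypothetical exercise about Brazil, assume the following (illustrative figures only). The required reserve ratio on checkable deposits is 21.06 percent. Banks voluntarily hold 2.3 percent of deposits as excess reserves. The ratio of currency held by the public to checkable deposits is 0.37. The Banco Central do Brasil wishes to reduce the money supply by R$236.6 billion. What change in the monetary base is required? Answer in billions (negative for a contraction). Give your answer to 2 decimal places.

The money multiplier is m = (1 + c) / (rr + e + c) = (1 + 0.37) / (0.2106 + 0.023 + 0.37) ≈ 2.269715.
ΔMB = ΔM / m = (−236.6) / 2.269715 ≈ -104.2422 billion.

-104.24 billion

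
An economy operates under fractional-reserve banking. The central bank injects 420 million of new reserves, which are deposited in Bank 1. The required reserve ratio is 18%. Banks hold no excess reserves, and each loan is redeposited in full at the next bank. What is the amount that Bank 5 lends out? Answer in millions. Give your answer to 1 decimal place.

155.7 million

Each bank lends a fraction (1 − rr) = 0.8200 of the deposit it receives, so Bank 5 receives 420·0.8200^4 and lends 420·0.8200^5 ≈ 155.7107 million.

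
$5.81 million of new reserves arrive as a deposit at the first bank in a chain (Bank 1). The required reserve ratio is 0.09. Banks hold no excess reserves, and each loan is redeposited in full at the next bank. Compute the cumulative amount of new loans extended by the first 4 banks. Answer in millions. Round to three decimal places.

Bank i lends (1 − rr)^i of the original deposit: Bank 1 lends 5.81·0.9100 = 5.2871, Bank 2 lends 5.81·0.9100² ≈ 4.8113, and so on.
Summing a geometric series: total = 5.81·[0.9100·(1 − 0.9100^4) / (1 − 0.9100)] ≈ 18.4608 million.

$18.461 million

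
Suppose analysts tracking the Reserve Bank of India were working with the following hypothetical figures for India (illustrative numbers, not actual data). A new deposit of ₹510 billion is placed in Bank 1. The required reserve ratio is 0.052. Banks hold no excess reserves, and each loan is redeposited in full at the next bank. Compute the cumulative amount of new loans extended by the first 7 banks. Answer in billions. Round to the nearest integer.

₹2900 billion

Bank i lends (1 − rr)^i of the original deposit: Bank 1 lends 510·0.9480 = 483.4800, Bank 2 lends 510·0.9480² ≈ 458.3390, and so on.
Summing a geometric series: total = 510·[0.9480·(1 − 0.9480^7) / (1 − 0.9480)] ≈ 2899.8500 billion.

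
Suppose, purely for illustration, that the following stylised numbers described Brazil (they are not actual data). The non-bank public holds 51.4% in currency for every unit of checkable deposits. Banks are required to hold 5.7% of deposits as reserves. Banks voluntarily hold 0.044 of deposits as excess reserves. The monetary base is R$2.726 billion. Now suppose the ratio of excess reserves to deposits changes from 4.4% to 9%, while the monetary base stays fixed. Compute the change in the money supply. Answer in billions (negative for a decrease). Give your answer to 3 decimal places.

Initially m₁ = (1 + 0.514) / (0.057 + 0.044 + 0.514) ≈ 2.46179, so M₁ = 2.46179 × 2.726 ≈ 6.7108 billion.
After the change m₂ = (1 + 0.514) / (0.057 + 0.09 + 0.514) ≈ 2.29047, so M₂ = 2.29047 × 2.726 ≈ 6.2438 billion.
ΔM = M₂ − M₁ = 6.2438 − 6.7108 = -0.467 billion.

-0.467 billion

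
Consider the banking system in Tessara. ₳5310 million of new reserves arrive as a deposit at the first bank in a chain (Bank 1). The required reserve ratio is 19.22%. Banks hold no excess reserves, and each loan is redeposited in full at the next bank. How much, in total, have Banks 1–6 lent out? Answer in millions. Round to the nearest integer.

Bank i lends (1 − rr)^i of the original deposit: Bank 1 lends 5310·0.8078 = 4289.4180, Bank 2 lends 5310·0.8078² ≈ 3464.9919, and so on.
Summing a geometric series: total = 5310·[0.8078·(1 − 0.8078^6) / (1 − 0.8078)] ≈ 16116.3807 million.

₳16116 million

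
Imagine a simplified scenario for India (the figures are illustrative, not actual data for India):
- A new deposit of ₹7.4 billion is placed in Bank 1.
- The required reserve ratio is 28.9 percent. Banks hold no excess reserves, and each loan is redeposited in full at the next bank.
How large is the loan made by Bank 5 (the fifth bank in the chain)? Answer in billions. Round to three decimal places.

Each bank lends a fraction (1 − rr) = 0.7110 of the deposit it receives, so Bank 5 receives 7.4·0.7110^4 and lends 7.4·0.7110^5 ≈ 1.3446 billion.

₹1.345 billion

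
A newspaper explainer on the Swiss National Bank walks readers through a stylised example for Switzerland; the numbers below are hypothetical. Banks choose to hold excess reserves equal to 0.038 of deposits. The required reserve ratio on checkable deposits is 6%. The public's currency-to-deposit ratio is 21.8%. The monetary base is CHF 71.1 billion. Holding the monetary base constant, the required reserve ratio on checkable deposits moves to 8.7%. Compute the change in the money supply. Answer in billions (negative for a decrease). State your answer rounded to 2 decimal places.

Initially m₁ = (1 + 0.218) / (0.06 + 0.038 + 0.218) ≈ 3.85443, so M₁ = 3.85443 × 71.1 ≈ 274.05 billion.
After the change m₂ = (1 + 0.218) / (0.087 + 0.038 + 0.218) ≈ 3.55102, so M₂ = 3.55102 × 71.1 ≈ 252.4775 billion.
ΔM = M₂ − M₁ = 252.4775 − 274.05 = -21.5725 billion.

-21.57 billion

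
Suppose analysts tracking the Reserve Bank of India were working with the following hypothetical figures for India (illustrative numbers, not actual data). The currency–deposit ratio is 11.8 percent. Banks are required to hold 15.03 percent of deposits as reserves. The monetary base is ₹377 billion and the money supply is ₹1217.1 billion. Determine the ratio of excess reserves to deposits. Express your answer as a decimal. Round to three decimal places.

0.078

Using m = M/MB = 1217.1/377 ≈ 3.228382. Since m = (1 + c)/(c + rr + e), the denominator satisfies c + rr + e = (1 + c)/m = (1 + 0.118) / 3.228382 ≈ 0.346304.
With c = 0.118 and rr = 0.1503, the ratio of excess reserves to deposits is 0.346304 − 0.118 − 0.1503 = 0.078004.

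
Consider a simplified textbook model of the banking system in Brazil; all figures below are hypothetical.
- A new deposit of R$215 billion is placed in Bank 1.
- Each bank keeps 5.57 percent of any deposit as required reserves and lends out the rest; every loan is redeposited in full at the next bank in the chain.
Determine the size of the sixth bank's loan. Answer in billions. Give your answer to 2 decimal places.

Each bank lends a fraction (1 − rr) = 0.9443 of the deposit it receives, so Bank 6 receives 215·0.9443^5 and lends 215·0.9443^6 ≈ 152.4398 billion.

R$152.44 billion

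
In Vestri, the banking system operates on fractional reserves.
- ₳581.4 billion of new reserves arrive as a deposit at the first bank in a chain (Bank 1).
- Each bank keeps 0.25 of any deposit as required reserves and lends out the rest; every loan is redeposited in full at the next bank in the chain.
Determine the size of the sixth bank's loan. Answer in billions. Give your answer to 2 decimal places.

₳103.48 billion

Each bank lends a fraction (1 − rr) = 0.7500 of the deposit it receives, so Bank 6 receives 581.4·0.7500^5 and lends 581.4·0.7500^6 ≈ 103.4767 billion.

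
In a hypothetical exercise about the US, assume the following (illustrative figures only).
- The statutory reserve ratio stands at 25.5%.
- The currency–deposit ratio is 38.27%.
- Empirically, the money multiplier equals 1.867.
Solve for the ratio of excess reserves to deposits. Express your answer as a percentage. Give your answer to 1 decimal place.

Using m = 1.867. Since m = (1 + c)/(c + rr + e), the denominator satisfies c + rr + e = (1 + c)/m = (1 + 0.3827) / 1.867 ≈ 0.740600.
With c = 0.3827 and rr = 0.255, the ratio of excess reserves to deposits is 0.740600 − 0.3827 − 0.255 = 0.1029.

10.3%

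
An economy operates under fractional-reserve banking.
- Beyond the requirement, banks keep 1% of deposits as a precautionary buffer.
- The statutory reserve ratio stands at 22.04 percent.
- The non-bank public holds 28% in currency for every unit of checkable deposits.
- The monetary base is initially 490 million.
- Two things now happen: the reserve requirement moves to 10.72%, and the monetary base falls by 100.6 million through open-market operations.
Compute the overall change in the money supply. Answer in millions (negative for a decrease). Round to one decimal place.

26.0 million

Before: m₁ = (1 + 0.28) / (0.2204 + 0.01 + 0.28) ≈ 2.50784, MB₁ = 490, so M₁ = 2.50784 × 490 = 1228.8416 million.
After: m₂ = (1 + 0.28) / (0.1072 + 0.01 + 0.28) ≈ 3.22256, MB₂ = 490 − 100.6 = 389.4, so M₂ = 3.22256 × 389.4 ≈ 1254.8649 million.
ΔM = M₂ − M₁ = 1254.8649 − 1228.8416 = 26.0233 million.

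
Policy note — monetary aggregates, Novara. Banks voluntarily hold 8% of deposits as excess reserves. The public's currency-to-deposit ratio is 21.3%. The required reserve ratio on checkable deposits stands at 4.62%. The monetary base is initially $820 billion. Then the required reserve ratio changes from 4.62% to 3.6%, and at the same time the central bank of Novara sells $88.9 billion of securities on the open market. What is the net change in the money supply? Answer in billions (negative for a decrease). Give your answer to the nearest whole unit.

Before: m₁ = (1 + 0.213) / (0.0462 + 0.08 + 0.213) ≈ 3.5761, MB₁ = 820, so M₁ = 3.5761 × 820 = 2932.402 billion.
After: m₂ = (1 + 0.213) / (0.036 + 0.08 + 0.213) ≈ 3.6869, MB₂ = 820 − 88.9 = 731.1, so M₂ = 3.6869 × 731.1 ≈ 2695.4926 billion.
ΔM = M₂ − M₁ = 2695.4926 − 2932.402 = -236.9094 billion.

-237 billion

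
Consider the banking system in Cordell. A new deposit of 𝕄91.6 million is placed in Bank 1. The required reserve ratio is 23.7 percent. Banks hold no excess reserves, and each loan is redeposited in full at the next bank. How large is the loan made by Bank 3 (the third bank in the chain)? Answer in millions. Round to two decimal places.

𝕄40.69 million

Each bank lends a fraction (1 − rr) = 0.7630 of the deposit it receives, so Bank 3 receives 91.6·0.7630^2 and lends 91.6·0.7630^3 ≈ 40.6883 million.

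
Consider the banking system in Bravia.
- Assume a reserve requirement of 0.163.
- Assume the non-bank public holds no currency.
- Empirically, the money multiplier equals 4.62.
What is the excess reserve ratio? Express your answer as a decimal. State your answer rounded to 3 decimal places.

0.053

Using m = 4.62. Since m = (1 + c)/(c + rr + e), the denominator satisfies c + rr + e = (1 + c)/m = (1 + 0) / 4.62 ≈ 0.216450.
With c = 0 and rr = 0.163, the excess reserve ratio is 0.216450 − 0 − 0.163 = 0.05345.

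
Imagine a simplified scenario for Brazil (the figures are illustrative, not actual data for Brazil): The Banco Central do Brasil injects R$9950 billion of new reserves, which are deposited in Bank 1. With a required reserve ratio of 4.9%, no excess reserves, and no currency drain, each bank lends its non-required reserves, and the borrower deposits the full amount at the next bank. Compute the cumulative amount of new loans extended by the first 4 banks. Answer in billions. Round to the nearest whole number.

R$35158 billion

Bank i lends (1 − rr)^i of the original deposit: Bank 1 lends 9950·0.9510 = 9462.4500, Bank 2 lends 9950·0.9510² ≈ 8998.7899, and so on.
Summing a geometric series: total = 9950·[0.9510·(1 − 0.9510^4) / (1 − 0.9510)] ≈ 35157.6038 billion.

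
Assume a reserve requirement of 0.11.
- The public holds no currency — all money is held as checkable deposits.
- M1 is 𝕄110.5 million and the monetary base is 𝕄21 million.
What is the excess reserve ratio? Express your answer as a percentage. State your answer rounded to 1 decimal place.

8.0%

Using m = M/MB = 110.5/21 ≈ 5.261905. Since m = (1 + c)/(c + rr + e), the denominator satisfies c + rr + e = (1 + c)/m = (1 + 0) / 5.261905 ≈ 0.190045.
With c = 0 and rr = 0.11, the excess reserve ratio is 0.190045 − 0 − 0.11 = 0.080045.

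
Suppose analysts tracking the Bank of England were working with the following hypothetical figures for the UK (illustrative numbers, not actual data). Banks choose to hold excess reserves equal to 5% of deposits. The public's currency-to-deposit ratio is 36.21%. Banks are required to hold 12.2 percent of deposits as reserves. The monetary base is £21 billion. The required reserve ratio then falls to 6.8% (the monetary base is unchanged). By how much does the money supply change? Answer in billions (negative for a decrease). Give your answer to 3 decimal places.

Initially m₁ = (1 + 0.3621) / (0.122 + 0.05 + 0.3621) ≈ 2.550271, so M₁ = 2.550271 × 21 ≈ 53.5557 billion.
After the change m₂ = (1 + 0.3621) / (0.068 + 0.05 + 0.3621) ≈ 2.837117, so M₂ = 2.837117 × 21 ≈ 59.5795 billion.
ΔM = M₂ − M₁ = 59.5795 − 53.5557 = 6.0238 billion.

£6.024 billion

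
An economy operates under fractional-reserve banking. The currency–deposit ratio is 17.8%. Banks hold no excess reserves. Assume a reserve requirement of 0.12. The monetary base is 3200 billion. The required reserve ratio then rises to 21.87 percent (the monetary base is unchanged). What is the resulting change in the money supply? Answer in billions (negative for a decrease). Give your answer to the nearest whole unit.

-3147 billion

Initially m₁ = (1 + 0.178) / (0.12 + 0.178) ≈ 3.95302, so M₁ = 3.95302 × 3200 = 12649.664 billion.
After the change m₂ = (1 + 0.178) / (0.2187 + 0.178) ≈ 2.96950, so M₂ = 2.96950 × 3200 = 9502.4 billion.
ΔM = M₂ − M₁ = 9502.4 − 12649.664 = -3147.264 billion.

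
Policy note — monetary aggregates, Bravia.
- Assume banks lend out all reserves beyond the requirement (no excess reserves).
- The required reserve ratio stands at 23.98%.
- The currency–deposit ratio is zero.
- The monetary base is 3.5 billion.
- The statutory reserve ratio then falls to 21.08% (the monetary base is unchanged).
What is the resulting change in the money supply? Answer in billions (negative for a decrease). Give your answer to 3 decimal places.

Initially m₁ = 1 / (0.2398) ≈ 4.17014, so M₁ = 4.17014 × 3.5 ≈ 14.5955 billion.
After the change m₂ = 1 / (0.2108) ≈ 4.74383, so M₂ = 4.74383 × 3.5 ≈ 16.6034 billion.
ΔM = M₂ − M₁ = 16.6034 − 14.5955 = 2.0079 billion.

2.008 billion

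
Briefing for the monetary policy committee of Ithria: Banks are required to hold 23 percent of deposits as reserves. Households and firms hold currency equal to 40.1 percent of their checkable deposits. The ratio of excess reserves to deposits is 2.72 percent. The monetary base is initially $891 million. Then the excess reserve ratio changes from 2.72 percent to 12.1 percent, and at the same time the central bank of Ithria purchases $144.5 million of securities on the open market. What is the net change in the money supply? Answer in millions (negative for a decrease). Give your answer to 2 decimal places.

$32.65 million

Before: m₁ = (1 + 0.401) / (0.23 + 0.0272 + 0.401) ≈ 2.1285324, MB₁ = 891, so M₁ = 2.1285324 × 891 ≈ 1896.5224 million.
After: m₂ = (1 + 0.401) / (0.23 + 0.121 + 0.401) ≈ 1.8630319, MB₂ = 891 + 144.5 = 1035.5, so M₂ = 1.8630319 × 1035.5 ≈ 1929.1695 million.
ΔM = M₂ − M₁ = 1929.1695 − 1896.5224 = 32.6471 million.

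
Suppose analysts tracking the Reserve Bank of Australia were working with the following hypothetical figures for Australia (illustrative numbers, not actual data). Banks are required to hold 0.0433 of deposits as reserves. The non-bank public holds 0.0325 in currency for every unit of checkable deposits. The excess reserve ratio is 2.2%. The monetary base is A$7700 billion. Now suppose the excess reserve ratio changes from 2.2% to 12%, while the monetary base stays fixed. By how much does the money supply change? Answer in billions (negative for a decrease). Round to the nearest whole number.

-40687 billion

Initially m₁ = (1 + 0.0325) / (0.0433 + 0.022 + 0.0325) ≈ 10.55726, so M₁ = 10.55726 × 7700 = 81290.902 billion.
After the change m₂ = (1 + 0.0325) / (0.0433 + 0.12 + 0.0325) ≈ 5.27324, so M₂ = 5.27324 × 7700 = 40603.948 billion.
ΔM = M₂ − M₁ = 40603.948 − 81290.902 = -40686.954 billion.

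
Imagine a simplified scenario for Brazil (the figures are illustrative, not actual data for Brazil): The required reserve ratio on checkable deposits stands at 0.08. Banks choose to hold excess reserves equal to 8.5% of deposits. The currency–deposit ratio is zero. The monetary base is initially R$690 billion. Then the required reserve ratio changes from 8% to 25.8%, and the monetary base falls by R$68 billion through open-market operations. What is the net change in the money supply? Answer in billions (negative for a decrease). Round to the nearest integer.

-2368 billion

Before: m₁ = 1 / (0.08 + 0.085) ≈ 6.0606, MB₁ = 690, so M₁ = 6.0606 × 690 = 4181.814 billion.
After: m₂ = 1 / (0.258 + 0.085) ≈ 2.9155, MB₂ = 690 − 68 = 622, so M₂ = 2.9155 × 622 = 1813.441 billion.
ΔM = M₂ − M₁ = 1813.441 − 4181.814 = -2368.373 billion.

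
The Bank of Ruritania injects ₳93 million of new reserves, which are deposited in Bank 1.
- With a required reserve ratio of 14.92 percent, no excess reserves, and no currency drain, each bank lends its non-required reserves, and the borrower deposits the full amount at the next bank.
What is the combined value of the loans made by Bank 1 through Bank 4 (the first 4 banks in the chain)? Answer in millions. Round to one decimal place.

₳252.4 million

Bank i lends (1 − rr)^i of the original deposit: Bank 1 lends 93·0.8508 = 79.1244, Bank 2 lends 93·0.8508² ≈ 67.3190, and so on.
Summing a geometric series: total = 93·[0.8508·(1 − 0.8508^4) / (1 − 0.8508)] ≈ 252.4481 million.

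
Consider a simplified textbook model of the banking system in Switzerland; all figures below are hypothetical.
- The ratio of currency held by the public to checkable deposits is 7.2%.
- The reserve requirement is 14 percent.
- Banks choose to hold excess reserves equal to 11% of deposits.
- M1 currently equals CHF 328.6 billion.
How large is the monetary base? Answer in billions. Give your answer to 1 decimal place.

The money multiplier is m = (1 + c) / (rr + e + c) = (1 + 0.072) / (0.14 + 0.11 + 0.072) ≈ 3.32919.
MB = M / m = 328.6 / 3.32919 ≈ 98.7027 billion.

CHF 98.7 billion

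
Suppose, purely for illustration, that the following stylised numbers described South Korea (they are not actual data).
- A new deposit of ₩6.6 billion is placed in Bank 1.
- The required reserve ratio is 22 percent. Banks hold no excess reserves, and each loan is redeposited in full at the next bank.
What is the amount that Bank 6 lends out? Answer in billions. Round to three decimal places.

Each bank lends a fraction (1 − rr) = 0.7800 of the deposit it receives, so Bank 6 receives 6.6·0.7800^5 and lends 6.6·0.7800^6 ≈ 1.4863 billion.

₩1.486 billion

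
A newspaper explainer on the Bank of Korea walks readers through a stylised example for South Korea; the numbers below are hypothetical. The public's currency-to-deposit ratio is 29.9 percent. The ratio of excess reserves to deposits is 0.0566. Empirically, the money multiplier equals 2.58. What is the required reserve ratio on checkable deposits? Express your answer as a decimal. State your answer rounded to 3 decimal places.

0.148

Using m = 2.58. Since m = (1 + c)/(c + rr + e), the denominator satisfies c + rr + e = (1 + c)/m = (1 + 0.299) / 2.58 ≈ 0.503488.
With c = 0.299 and e = 0.0566, the required reserve ratio on checkable deposits is 0.503488 − 0.299 − 0.0566 = 0.147888.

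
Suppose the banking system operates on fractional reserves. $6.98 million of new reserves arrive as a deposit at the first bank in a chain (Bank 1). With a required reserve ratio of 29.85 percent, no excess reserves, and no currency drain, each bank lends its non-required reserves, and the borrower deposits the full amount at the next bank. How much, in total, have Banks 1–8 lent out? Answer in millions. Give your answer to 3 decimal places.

$15.442 million

Bank i lends (1 − rr)^i of the original deposit: Bank 1 lends 6.98·0.7015 ≈ 4.8965, Bank 2 lends 6.98·0.7015² ≈ 3.4349, and so on.
Summing a geometric series: total = 6.98·[0.7015·(1 − 0.7015^8) / (1 − 0.7015)] ≈ 15.4416 million.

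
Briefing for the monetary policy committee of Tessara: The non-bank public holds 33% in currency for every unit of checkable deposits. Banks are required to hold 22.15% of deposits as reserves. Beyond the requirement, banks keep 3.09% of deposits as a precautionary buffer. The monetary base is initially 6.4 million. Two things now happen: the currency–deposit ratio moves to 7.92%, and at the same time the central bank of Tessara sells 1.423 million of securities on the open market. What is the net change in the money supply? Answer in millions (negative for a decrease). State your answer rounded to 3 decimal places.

Before: m₁ = (1 + 0.33) / (0.2215 + 0.0309 + 0.33) ≈ 2.28365, MB₁ = 6.4, so M₁ = 2.28365 × 6.4 ≈ 14.6154 million.
After: m₂ = (1 + 0.0792) / (0.2215 + 0.0309 + 0.0792) ≈ 3.25452, MB₂ = 6.4 − 1.423 = 4.977, so M₂ = 3.25452 × 4.977 ≈ 16.1977 million.
ΔM = M₂ − M₁ = 16.1977 − 14.6154 = 1.5823 million.

1.582 million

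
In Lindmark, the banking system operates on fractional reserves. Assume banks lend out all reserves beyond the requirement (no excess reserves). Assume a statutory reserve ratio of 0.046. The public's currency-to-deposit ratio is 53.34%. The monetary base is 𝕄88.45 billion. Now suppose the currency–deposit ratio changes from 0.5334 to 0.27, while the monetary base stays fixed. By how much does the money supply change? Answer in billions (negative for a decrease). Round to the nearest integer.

Initially m₁ = (1 + 0.5334) / (0.046 + 0.5334) ≈ 2.6465, so M₁ = 2.6465 × 88.45 ≈ 234.0829 billion.
After the change m₂ = (1 + 0.27) / (0.046 + 0.27) ≈ 4.0190, so M₂ = 4.0190 × 88.45 ≈ 355.4806 billion.
ΔM = M₂ − M₁ = 355.4806 − 234.0829 = 121.3977 billion.

𝕄121 billion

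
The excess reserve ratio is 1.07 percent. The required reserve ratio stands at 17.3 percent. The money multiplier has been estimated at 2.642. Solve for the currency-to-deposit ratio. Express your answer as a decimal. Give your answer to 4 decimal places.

0.3134

Using m = 2.642. From m = (1 + c)/(c + rr + e), rearranging gives 1 + c = m·(c + rr + e), so c·(1 − m) = m·(rr + e) − 1.
Hence c = [m·(rr + e) − 1]/(1 − m) = [2.642 × (0.173 + 0.0107) − 1] / (1 − 2.642) ≈ 0.313438.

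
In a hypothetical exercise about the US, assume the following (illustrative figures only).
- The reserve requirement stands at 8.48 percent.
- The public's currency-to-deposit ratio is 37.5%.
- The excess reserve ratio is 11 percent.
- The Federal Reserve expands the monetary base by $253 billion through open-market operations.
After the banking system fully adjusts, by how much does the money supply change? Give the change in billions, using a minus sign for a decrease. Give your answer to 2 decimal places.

$610.52 billion

The money multiplier is m = (1 + c) / (rr + e + c) = (1 + 0.375) / (0.0848 + 0.11 + 0.375) ≈ 2.413127.
The purchase adds 253 billion of base, so ΔM = m × ΔMB = 2.413127 × (+253) ≈ 610.5211 billion.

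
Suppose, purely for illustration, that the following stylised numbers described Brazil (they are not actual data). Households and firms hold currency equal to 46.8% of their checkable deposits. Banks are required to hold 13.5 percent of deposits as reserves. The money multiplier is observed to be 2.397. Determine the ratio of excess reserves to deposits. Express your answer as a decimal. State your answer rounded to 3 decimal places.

Using m = 2.397. Since m = (1 + c)/(c + rr + e), the denominator satisfies c + rr + e = (1 + c)/m = (1 + 0.468) / 2.397 ≈ 0.612432.
With c = 0.468 and rr = 0.135, the ratio of excess reserves to deposits is 0.612432 − 0.468 − 0.135 = 0.009432.

0.009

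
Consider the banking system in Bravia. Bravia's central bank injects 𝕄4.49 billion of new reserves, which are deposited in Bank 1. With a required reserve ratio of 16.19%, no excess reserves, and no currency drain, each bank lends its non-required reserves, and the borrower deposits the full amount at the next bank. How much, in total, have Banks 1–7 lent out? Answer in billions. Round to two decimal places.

𝕄16.49 billion

Bank i lends (1 − rr)^i of the original deposit: Bank 1 lends 4.49·0.8381 ≈ 3.7631, Bank 2 lends 4.49·0.8381² ≈ 3.1538, and so on.
Summing a geometric series: total = 4.49·[0.8381·(1 − 0.8381^7) / (1 − 0.8381)] ≈ 16.4922 billion.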